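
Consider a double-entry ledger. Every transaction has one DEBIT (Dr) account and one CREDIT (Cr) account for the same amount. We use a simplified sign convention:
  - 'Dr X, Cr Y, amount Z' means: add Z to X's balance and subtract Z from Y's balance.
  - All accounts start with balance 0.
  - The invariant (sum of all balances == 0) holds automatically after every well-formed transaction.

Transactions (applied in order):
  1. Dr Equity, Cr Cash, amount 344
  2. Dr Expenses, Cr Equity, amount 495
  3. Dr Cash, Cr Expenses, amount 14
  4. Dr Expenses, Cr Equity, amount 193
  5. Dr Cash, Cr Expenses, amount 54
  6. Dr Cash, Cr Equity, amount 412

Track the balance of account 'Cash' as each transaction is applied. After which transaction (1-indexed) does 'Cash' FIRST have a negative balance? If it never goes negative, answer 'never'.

After txn 1: Cash=-344

Answer: 1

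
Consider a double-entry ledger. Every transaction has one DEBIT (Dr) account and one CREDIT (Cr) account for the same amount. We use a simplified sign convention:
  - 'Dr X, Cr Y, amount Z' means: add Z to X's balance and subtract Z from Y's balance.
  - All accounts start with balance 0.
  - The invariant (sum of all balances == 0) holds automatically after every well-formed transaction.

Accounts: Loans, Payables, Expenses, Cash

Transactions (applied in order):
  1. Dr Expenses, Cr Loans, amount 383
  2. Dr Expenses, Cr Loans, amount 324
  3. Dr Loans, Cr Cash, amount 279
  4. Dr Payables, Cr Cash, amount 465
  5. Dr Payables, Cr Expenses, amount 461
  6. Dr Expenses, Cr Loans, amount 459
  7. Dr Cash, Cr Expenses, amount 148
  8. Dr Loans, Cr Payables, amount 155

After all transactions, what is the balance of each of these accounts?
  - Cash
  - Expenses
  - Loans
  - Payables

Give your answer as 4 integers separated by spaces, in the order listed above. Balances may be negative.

After txn 1 (Dr Expenses, Cr Loans, amount 383): Expenses=383 Loans=-383
After txn 2 (Dr Expenses, Cr Loans, amount 324): Expenses=707 Loans=-707
After txn 3 (Dr Loans, Cr Cash, amount 279): Cash=-279 Expenses=707 Loans=-428
After txn 4 (Dr Payables, Cr Cash, amount 465): Cash=-744 Expenses=707 Loans=-428 Payables=465
After txn 5 (Dr Payables, Cr Expenses, amount 461): Cash=-744 Expenses=246 Loans=-428 Payables=926
After txn 6 (Dr Expenses, Cr Loans, amount 459): Cash=-744 Expenses=705 Loans=-887 Payables=926
After txn 7 (Dr Cash, Cr Expenses, amount 148): Cash=-596 Expenses=557 Loans=-887 Payables=926
After txn 8 (Dr Loans, Cr Payables, amount 155): Cash=-596 Expenses=557 Loans=-732 Payables=771

Answer: -596 557 -732 771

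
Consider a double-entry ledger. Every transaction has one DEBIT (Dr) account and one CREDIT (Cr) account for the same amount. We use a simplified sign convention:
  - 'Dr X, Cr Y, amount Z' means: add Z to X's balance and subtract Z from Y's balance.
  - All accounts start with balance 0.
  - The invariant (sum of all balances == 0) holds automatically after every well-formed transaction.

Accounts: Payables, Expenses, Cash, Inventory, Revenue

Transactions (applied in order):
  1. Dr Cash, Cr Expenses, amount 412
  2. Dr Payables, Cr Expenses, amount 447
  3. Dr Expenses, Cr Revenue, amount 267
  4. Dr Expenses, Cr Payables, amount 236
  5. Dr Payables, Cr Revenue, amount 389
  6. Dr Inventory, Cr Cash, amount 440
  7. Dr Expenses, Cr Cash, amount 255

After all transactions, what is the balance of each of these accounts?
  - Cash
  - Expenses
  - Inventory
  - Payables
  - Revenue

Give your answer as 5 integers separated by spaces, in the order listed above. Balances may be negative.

After txn 1 (Dr Cash, Cr Expenses, amount 412): Cash=412 Expenses=-412
After txn 2 (Dr Payables, Cr Expenses, amount 447): Cash=412 Expenses=-859 Payables=447
After txn 3 (Dr Expenses, Cr Revenue, amount 267): Cash=412 Expenses=-592 Payables=447 Revenue=-267
After txn 4 (Dr Expenses, Cr Payables, amount 236): Cash=412 Expenses=-356 Payables=211 Revenue=-267
After txn 5 (Dr Payables, Cr Revenue, amount 389): Cash=412 Expenses=-356 Payables=600 Revenue=-656
After txn 6 (Dr Inventory, Cr Cash, amount 440): Cash=-28 Expenses=-356 Inventory=440 Payables=600 Revenue=-656
After txn 7 (Dr Expenses, Cr Cash, amount 255): Cash=-283 Expenses=-101 Inventory=440 Payables=600 Revenue=-656

Answer: -283 -101 440 600 -656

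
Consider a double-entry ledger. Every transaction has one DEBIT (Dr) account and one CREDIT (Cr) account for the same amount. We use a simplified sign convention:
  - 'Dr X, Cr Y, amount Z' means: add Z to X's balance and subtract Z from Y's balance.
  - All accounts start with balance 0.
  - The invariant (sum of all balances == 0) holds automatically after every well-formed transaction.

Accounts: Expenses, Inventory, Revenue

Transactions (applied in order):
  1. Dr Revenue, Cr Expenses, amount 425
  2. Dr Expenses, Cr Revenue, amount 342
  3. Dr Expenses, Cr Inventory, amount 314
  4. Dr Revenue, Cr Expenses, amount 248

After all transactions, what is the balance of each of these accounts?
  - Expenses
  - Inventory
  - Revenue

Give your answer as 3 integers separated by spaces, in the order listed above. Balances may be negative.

After txn 1 (Dr Revenue, Cr Expenses, amount 425): Expenses=-425 Revenue=425
After txn 2 (Dr Expenses, Cr Revenue, amount 342): Expenses=-83 Revenue=83
After txn 3 (Dr Expenses, Cr Inventory, amount 314): Expenses=231 Inventory=-314 Revenue=83
After txn 4 (Dr Revenue, Cr Expenses, amount 248): Expenses=-17 Inventory=-314 Revenue=331

Answer: -17 -314 331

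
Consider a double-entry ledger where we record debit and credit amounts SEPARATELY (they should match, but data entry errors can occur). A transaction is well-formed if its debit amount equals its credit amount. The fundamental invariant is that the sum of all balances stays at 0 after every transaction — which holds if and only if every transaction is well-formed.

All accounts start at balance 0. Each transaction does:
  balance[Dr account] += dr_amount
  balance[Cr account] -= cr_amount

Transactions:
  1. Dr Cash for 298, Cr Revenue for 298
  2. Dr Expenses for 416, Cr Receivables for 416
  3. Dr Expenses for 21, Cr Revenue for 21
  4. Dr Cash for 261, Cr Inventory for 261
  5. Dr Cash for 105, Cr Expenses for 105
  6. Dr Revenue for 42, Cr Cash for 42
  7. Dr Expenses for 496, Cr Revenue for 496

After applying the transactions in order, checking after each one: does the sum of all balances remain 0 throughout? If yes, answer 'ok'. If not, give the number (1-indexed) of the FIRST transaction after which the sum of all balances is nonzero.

Answer: ok

Derivation:
After txn 1: dr=298 cr=298 sum_balances=0
After txn 2: dr=416 cr=416 sum_balances=0
After txn 3: dr=21 cr=21 sum_balances=0
After txn 4: dr=261 cr=261 sum_balances=0
After txn 5: dr=105 cr=105 sum_balances=0
After txn 6: dr=42 cr=42 sum_balances=0
After txn 7: dr=496 cr=496 sum_balances=0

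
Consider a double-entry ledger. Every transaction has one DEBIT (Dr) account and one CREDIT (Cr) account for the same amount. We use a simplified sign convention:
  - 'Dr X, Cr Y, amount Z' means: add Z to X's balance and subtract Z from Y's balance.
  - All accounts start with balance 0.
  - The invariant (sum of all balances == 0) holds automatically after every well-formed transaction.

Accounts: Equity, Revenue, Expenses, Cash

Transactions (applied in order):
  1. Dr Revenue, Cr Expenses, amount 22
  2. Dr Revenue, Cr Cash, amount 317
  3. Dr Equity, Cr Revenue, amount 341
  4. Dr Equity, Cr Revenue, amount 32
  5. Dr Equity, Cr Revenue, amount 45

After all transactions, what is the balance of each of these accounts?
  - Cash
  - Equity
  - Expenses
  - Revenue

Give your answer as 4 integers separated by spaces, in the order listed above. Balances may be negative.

After txn 1 (Dr Revenue, Cr Expenses, amount 22): Expenses=-22 Revenue=22
After txn 2 (Dr Revenue, Cr Cash, amount 317): Cash=-317 Expenses=-22 Revenue=339
After txn 3 (Dr Equity, Cr Revenue, amount 341): Cash=-317 Equity=341 Expenses=-22 Revenue=-2
After txn 4 (Dr Equity, Cr Revenue, amount 32): Cash=-317 Equity=373 Expenses=-22 Revenue=-34
After txn 5 (Dr Equity, Cr Revenue, amount 45): Cash=-317 Equity=418 Expenses=-22 Revenue=-79

Answer: -317 418 -22 -79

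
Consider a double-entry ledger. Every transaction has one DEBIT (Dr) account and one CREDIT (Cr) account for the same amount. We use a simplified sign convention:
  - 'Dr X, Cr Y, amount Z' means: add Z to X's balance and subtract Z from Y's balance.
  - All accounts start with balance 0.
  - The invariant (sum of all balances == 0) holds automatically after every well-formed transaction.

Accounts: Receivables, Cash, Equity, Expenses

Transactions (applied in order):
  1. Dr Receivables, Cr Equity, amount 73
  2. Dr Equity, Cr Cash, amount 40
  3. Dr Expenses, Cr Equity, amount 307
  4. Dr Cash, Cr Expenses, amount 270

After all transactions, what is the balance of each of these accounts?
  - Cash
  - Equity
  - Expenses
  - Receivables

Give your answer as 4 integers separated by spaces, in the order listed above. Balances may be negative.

Answer: 230 -340 37 73

Derivation:
After txn 1 (Dr Receivables, Cr Equity, amount 73): Equity=-73 Receivables=73
After txn 2 (Dr Equity, Cr Cash, amount 40): Cash=-40 Equity=-33 Receivables=73
After txn 3 (Dr Expenses, Cr Equity, amount 307): Cash=-40 Equity=-340 Expenses=307 Receivables=73
After txn 4 (Dr Cash, Cr Expenses, amount 270): Cash=230 Equity=-340 Expenses=37 Receivables=73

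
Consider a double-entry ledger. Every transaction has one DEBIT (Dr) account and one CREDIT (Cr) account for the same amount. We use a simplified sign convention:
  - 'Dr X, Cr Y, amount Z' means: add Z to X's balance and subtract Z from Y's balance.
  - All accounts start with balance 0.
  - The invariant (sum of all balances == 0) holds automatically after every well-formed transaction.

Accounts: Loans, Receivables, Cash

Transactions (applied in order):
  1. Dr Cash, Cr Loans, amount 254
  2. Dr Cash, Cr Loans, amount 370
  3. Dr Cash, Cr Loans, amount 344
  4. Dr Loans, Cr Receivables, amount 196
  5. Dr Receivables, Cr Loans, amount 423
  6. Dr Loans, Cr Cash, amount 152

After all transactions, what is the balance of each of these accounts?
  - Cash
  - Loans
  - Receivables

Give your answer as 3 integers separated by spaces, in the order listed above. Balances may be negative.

Answer: 816 -1043 227

Derivation:
After txn 1 (Dr Cash, Cr Loans, amount 254): Cash=254 Loans=-254
After txn 2 (Dr Cash, Cr Loans, amount 370): Cash=624 Loans=-624
After txn 3 (Dr Cash, Cr Loans, amount 344): Cash=968 Loans=-968
After txn 4 (Dr Loans, Cr Receivables, amount 196): Cash=968 Loans=-772 Receivables=-196
After txn 5 (Dr Receivables, Cr Loans, amount 423): Cash=968 Loans=-1195 Receivables=227
After txn 6 (Dr Loans, Cr Cash, amount 152): Cash=816 Loans=-1043 Receivables=227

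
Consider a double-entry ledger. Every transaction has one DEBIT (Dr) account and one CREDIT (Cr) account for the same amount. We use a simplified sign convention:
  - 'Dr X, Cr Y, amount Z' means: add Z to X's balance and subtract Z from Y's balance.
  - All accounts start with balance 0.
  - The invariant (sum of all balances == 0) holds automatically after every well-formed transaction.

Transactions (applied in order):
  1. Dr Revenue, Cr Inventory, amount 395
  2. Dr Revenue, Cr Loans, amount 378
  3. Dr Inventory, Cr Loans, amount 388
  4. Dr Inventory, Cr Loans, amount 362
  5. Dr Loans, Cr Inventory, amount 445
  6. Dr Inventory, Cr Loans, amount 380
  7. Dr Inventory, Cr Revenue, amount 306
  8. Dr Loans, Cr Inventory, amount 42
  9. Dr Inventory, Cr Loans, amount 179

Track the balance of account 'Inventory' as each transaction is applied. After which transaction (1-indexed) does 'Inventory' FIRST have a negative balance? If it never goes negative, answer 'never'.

Answer: 1

Derivation:
After txn 1: Inventory=-395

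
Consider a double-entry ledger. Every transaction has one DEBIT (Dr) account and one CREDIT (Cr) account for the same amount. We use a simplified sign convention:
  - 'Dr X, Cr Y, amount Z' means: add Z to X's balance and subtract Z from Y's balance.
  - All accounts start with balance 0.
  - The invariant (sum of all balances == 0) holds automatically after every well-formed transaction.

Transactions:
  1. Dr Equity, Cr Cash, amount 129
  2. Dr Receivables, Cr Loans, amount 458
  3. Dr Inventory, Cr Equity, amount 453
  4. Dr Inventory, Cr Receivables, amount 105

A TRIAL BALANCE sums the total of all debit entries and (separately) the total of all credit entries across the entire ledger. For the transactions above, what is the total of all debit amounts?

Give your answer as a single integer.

Txn 1: debit+=129
Txn 2: debit+=458
Txn 3: debit+=453
Txn 4: debit+=105
Total debits = 1145

Answer: 1145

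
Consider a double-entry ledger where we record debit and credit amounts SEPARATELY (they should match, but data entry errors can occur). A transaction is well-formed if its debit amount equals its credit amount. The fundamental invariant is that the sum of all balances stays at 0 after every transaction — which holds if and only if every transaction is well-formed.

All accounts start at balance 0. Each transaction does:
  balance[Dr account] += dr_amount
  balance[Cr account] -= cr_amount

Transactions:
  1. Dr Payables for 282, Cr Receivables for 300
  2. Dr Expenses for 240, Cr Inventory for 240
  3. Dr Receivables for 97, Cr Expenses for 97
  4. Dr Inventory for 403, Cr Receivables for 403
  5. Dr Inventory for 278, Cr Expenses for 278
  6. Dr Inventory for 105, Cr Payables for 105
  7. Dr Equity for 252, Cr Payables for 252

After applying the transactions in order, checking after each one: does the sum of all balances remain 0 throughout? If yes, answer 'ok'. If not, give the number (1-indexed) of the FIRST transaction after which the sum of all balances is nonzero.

Answer: 1

Derivation:
After txn 1: dr=282 cr=300 sum_balances=-18
After txn 2: dr=240 cr=240 sum_balances=-18
After txn 3: dr=97 cr=97 sum_balances=-18
After txn 4: dr=403 cr=403 sum_balances=-18
After txn 5: dr=278 cr=278 sum_balances=-18
After txn 6: dr=105 cr=105 sum_balances=-18
After txn 7: dr=252 cr=252 sum_balances=-18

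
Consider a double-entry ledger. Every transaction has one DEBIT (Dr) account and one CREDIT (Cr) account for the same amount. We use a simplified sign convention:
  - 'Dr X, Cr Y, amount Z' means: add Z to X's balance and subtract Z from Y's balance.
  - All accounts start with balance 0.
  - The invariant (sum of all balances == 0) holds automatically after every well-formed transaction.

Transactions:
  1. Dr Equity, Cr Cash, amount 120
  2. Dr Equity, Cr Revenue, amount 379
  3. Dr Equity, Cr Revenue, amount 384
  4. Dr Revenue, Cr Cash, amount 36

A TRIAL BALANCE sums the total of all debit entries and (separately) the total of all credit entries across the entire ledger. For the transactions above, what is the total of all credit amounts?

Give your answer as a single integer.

Answer: 919

Derivation:
Txn 1: credit+=120
Txn 2: credit+=379
Txn 3: credit+=384
Txn 4: credit+=36
Total credits = 919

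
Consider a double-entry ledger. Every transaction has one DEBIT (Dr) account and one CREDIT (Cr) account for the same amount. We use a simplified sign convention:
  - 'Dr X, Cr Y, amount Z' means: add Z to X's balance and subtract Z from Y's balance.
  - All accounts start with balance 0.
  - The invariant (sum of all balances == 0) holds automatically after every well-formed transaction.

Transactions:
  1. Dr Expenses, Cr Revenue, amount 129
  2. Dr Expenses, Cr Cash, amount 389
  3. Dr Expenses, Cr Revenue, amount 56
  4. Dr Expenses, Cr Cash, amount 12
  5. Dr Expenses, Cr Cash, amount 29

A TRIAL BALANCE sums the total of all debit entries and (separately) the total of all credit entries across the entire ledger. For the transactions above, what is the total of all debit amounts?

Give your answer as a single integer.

Txn 1: debit+=129
Txn 2: debit+=389
Txn 3: debit+=56
Txn 4: debit+=12
Txn 5: debit+=29
Total debits = 615

Answer: 615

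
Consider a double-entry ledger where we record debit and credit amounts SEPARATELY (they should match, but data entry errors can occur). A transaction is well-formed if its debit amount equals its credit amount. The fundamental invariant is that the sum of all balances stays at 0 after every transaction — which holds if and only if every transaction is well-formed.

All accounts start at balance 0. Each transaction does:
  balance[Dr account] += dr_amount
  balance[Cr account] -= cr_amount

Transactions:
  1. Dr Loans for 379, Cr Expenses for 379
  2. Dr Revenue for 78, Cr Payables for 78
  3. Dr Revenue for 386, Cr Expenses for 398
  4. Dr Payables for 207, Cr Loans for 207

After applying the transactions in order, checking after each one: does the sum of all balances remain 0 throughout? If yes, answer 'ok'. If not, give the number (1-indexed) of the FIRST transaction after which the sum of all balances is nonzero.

Answer: 3

Derivation:
After txn 1: dr=379 cr=379 sum_balances=0
After txn 2: dr=78 cr=78 sum_balances=0
After txn 3: dr=386 cr=398 sum_balances=-12
After txn 4: dr=207 cr=207 sum_balances=-12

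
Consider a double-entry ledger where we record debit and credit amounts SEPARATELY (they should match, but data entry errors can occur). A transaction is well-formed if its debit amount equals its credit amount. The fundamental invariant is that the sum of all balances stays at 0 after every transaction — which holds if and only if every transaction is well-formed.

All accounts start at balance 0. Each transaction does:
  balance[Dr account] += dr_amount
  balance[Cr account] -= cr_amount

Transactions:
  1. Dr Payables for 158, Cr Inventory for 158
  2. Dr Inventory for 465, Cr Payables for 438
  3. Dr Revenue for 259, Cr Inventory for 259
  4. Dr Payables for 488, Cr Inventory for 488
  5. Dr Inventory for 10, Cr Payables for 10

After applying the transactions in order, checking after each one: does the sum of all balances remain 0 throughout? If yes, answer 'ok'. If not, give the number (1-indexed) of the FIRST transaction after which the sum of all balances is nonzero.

After txn 1: dr=158 cr=158 sum_balances=0
After txn 2: dr=465 cr=438 sum_balances=27
After txn 3: dr=259 cr=259 sum_balances=27
After txn 4: dr=488 cr=488 sum_balances=27
After txn 5: dr=10 cr=10 sum_balances=27

Answer: 2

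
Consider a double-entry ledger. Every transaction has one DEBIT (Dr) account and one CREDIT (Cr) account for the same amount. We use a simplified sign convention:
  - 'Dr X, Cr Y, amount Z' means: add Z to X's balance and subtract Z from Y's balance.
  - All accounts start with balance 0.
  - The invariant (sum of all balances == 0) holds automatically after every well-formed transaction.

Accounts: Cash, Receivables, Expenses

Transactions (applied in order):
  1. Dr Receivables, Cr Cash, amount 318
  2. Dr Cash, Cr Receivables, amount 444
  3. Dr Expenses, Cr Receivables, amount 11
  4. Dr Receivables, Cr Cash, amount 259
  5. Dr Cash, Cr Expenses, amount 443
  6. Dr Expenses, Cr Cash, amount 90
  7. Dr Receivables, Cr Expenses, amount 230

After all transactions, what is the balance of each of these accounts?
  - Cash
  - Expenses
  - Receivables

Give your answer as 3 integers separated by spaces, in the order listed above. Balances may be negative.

After txn 1 (Dr Receivables, Cr Cash, amount 318): Cash=-318 Receivables=318
After txn 2 (Dr Cash, Cr Receivables, amount 444): Cash=126 Receivables=-126
After txn 3 (Dr Expenses, Cr Receivables, amount 11): Cash=126 Expenses=11 Receivables=-137
After txn 4 (Dr Receivables, Cr Cash, amount 259): Cash=-133 Expenses=11 Receivables=122
After txn 5 (Dr Cash, Cr Expenses, amount 443): Cash=310 Expenses=-432 Receivables=122
After txn 6 (Dr Expenses, Cr Cash, amount 90): Cash=220 Expenses=-342 Receivables=122
After txn 7 (Dr Receivables, Cr Expenses, amount 230): Cash=220 Expenses=-572 Receivables=352

Answer: 220 -572 352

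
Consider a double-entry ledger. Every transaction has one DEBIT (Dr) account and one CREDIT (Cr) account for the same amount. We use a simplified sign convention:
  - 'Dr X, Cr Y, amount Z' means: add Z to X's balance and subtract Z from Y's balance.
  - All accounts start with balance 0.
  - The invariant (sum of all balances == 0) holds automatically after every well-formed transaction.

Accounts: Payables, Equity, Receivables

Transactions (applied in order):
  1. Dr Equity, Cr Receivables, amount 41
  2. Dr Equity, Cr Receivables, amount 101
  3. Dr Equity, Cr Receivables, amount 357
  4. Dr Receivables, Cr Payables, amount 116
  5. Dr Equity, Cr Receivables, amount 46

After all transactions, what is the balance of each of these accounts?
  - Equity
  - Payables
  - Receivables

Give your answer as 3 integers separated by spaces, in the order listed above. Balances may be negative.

After txn 1 (Dr Equity, Cr Receivables, amount 41): Equity=41 Receivables=-41
After txn 2 (Dr Equity, Cr Receivables, amount 101): Equity=142 Receivables=-142
After txn 3 (Dr Equity, Cr Receivables, amount 357): Equity=499 Receivables=-499
After txn 4 (Dr Receivables, Cr Payables, amount 116): Equity=499 Payables=-116 Receivables=-383
After txn 5 (Dr Equity, Cr Receivables, amount 46): Equity=545 Payables=-116 Receivables=-429

Answer: 545 -116 -429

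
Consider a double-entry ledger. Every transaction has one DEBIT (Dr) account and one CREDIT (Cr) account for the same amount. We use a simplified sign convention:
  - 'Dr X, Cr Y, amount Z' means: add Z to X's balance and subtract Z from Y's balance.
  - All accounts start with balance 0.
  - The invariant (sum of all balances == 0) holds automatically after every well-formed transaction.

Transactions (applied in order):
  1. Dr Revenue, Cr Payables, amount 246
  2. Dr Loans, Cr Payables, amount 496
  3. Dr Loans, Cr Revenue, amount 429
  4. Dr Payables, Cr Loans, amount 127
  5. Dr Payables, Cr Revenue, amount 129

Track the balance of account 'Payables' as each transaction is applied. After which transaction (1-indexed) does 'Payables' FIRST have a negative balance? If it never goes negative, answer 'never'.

After txn 1: Payables=-246

Answer: 1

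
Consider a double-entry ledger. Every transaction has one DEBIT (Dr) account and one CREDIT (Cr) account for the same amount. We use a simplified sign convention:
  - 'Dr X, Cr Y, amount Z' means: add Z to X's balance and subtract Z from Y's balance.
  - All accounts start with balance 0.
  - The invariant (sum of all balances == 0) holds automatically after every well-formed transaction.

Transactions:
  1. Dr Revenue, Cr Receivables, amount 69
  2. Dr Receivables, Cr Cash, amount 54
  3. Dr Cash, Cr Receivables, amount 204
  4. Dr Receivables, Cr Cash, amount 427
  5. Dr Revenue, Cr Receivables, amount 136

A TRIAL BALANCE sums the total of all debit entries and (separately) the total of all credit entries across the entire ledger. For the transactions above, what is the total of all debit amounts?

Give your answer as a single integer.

Answer: 890

Derivation:
Txn 1: debit+=69
Txn 2: debit+=54
Txn 3: debit+=204
Txn 4: debit+=427
Txn 5: debit+=136
Total debits = 890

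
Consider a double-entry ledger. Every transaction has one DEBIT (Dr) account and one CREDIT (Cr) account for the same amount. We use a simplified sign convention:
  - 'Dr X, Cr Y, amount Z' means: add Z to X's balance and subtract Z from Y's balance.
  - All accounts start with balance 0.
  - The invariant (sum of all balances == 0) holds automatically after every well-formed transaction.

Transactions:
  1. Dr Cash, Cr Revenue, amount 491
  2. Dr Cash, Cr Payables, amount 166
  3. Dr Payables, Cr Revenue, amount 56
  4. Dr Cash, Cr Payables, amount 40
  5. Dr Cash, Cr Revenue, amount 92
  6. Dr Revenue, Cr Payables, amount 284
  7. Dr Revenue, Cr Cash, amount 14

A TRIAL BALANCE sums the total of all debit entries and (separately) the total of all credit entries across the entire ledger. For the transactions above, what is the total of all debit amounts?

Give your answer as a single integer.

Txn 1: debit+=491
Txn 2: debit+=166
Txn 3: debit+=56
Txn 4: debit+=40
Txn 5: debit+=92
Txn 6: debit+=284
Txn 7: debit+=14
Total debits = 1143

Answer: 1143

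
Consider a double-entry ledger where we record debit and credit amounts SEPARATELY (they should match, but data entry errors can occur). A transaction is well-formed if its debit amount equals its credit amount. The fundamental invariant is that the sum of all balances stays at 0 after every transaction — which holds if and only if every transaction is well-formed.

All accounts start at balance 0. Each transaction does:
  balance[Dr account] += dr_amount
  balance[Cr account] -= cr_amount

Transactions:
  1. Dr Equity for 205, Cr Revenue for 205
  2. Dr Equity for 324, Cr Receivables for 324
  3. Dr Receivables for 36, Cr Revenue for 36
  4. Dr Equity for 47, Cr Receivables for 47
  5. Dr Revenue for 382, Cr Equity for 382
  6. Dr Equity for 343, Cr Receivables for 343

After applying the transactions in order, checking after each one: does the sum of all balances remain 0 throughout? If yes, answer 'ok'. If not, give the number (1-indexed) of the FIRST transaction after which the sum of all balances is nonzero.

After txn 1: dr=205 cr=205 sum_balances=0
After txn 2: dr=324 cr=324 sum_balances=0
After txn 3: dr=36 cr=36 sum_balances=0
After txn 4: dr=47 cr=47 sum_balances=0
After txn 5: dr=382 cr=382 sum_balances=0
After txn 6: dr=343 cr=343 sum_balances=0

Answer: ok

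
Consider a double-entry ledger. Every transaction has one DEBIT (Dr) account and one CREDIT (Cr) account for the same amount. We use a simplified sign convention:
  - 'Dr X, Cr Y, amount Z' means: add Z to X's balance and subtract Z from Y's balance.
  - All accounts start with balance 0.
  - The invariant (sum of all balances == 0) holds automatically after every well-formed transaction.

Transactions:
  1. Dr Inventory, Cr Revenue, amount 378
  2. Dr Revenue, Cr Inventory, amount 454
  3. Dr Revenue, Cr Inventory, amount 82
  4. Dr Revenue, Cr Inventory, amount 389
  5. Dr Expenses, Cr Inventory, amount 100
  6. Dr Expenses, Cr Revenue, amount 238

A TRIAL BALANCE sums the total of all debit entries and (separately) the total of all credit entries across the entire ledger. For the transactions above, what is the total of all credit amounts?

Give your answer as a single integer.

Txn 1: credit+=378
Txn 2: credit+=454
Txn 3: credit+=82
Txn 4: credit+=389
Txn 5: credit+=100
Txn 6: credit+=238
Total credits = 1641

Answer: 1641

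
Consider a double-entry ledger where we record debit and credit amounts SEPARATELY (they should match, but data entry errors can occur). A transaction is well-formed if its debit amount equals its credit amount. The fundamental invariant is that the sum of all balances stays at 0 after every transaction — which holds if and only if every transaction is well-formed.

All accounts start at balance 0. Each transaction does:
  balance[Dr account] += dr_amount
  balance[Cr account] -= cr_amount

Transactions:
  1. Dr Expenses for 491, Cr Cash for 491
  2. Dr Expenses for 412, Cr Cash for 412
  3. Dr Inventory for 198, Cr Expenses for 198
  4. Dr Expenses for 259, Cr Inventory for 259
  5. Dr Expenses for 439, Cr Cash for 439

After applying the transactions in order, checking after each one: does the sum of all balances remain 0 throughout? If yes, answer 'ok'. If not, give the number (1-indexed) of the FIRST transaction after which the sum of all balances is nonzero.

Answer: ok

Derivation:
After txn 1: dr=491 cr=491 sum_balances=0
After txn 2: dr=412 cr=412 sum_balances=0
After txn 3: dr=198 cr=198 sum_balances=0
After txn 4: dr=259 cr=259 sum_balances=0
After txn 5: dr=439 cr=439 sum_balances=0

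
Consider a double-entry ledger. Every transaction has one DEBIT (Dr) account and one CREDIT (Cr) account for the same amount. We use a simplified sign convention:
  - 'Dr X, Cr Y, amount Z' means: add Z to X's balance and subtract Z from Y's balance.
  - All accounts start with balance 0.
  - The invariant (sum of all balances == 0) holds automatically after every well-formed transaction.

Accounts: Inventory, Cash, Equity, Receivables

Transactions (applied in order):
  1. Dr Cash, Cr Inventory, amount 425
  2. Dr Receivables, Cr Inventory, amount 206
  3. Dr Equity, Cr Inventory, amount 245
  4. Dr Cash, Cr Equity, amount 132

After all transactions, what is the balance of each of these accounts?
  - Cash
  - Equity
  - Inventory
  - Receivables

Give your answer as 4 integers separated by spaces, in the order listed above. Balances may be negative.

After txn 1 (Dr Cash, Cr Inventory, amount 425): Cash=425 Inventory=-425
After txn 2 (Dr Receivables, Cr Inventory, amount 206): Cash=425 Inventory=-631 Receivables=206
After txn 3 (Dr Equity, Cr Inventory, amount 245): Cash=425 Equity=245 Inventory=-876 Receivables=206
After txn 4 (Dr Cash, Cr Equity, amount 132): Cash=557 Equity=113 Inventory=-876 Receivables=206

Answer: 557 113 -876 206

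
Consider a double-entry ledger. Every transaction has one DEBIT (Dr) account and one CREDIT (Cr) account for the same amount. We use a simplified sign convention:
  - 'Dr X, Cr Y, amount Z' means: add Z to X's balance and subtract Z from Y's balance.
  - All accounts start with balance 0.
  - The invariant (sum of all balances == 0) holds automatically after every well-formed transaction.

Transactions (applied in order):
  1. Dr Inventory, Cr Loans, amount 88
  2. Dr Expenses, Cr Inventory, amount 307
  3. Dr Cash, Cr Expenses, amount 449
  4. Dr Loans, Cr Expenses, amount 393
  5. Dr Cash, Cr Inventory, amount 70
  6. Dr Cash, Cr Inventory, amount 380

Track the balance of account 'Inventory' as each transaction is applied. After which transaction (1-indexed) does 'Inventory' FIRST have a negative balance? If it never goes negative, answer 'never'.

After txn 1: Inventory=88
After txn 2: Inventory=-219

Answer: 2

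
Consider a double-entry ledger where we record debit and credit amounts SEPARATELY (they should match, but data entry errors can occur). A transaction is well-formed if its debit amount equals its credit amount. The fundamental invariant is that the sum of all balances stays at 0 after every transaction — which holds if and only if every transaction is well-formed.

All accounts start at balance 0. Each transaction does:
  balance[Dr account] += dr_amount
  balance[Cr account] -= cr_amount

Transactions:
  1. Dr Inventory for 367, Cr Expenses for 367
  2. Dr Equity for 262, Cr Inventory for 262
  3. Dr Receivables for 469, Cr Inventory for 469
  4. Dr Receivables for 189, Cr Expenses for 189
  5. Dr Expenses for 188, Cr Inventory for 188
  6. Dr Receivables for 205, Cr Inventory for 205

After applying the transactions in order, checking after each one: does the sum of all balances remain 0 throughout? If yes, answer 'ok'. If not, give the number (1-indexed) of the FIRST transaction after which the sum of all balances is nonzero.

Answer: ok

Derivation:
After txn 1: dr=367 cr=367 sum_balances=0
After txn 2: dr=262 cr=262 sum_balances=0
After txn 3: dr=469 cr=469 sum_balances=0
After txn 4: dr=189 cr=189 sum_balances=0
After txn 5: dr=188 cr=188 sum_balances=0
After txn 6: dr=205 cr=205 sum_balances=0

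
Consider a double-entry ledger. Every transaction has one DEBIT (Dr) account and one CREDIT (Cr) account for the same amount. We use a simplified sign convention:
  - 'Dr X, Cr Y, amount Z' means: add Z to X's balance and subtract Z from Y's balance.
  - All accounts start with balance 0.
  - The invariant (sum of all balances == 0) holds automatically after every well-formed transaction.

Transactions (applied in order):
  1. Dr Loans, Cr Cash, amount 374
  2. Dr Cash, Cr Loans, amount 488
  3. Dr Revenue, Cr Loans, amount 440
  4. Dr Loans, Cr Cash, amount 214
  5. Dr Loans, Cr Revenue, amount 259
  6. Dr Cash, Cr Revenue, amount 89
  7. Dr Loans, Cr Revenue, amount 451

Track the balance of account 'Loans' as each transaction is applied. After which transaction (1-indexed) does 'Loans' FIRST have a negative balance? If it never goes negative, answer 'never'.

Answer: 2

Derivation:
After txn 1: Loans=374
After txn 2: Loans=-114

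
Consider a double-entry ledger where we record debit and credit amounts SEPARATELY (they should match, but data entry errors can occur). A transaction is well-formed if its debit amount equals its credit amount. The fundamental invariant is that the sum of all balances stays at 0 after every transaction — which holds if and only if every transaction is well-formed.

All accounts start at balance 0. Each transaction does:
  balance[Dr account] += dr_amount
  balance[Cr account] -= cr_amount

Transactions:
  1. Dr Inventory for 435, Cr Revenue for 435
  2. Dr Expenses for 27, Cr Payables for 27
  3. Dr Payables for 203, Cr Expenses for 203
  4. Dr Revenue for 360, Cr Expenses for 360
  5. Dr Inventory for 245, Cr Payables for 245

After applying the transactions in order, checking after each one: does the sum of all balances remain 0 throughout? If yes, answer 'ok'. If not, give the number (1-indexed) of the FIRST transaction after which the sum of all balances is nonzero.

After txn 1: dr=435 cr=435 sum_balances=0
After txn 2: dr=27 cr=27 sum_balances=0
After txn 3: dr=203 cr=203 sum_balances=0
After txn 4: dr=360 cr=360 sum_balances=0
After txn 5: dr=245 cr=245 sum_balances=0

Answer: ok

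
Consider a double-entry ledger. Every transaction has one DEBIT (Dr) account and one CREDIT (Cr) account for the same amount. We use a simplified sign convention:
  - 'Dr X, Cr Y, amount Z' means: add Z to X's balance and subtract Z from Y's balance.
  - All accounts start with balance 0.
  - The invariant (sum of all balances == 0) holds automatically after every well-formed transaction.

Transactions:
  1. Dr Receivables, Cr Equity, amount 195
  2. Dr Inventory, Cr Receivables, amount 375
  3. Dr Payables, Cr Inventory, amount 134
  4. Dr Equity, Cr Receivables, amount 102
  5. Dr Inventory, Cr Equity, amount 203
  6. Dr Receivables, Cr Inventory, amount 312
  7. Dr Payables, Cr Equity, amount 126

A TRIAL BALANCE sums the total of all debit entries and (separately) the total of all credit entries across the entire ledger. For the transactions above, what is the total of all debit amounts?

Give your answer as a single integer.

Txn 1: debit+=195
Txn 2: debit+=375
Txn 3: debit+=134
Txn 4: debit+=102
Txn 5: debit+=203
Txn 6: debit+=312
Txn 7: debit+=126
Total debits = 1447

Answer: 1447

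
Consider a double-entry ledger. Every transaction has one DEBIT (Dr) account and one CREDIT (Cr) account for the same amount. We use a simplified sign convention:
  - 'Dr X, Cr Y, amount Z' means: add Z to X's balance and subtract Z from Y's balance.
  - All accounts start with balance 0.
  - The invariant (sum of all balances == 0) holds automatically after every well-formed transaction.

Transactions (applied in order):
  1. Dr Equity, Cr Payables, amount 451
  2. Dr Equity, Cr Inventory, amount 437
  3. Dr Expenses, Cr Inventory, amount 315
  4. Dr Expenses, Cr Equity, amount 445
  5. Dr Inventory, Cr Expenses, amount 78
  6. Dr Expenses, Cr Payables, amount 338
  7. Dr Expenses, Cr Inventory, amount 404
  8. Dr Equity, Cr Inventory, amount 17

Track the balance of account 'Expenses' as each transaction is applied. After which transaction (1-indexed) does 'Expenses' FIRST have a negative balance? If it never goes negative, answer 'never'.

Answer: never

Derivation:
After txn 1: Expenses=0
After txn 2: Expenses=0
After txn 3: Expenses=315
After txn 4: Expenses=760
After txn 5: Expenses=682
After txn 6: Expenses=1020
After txn 7: Expenses=1424
After txn 8: Expenses=1424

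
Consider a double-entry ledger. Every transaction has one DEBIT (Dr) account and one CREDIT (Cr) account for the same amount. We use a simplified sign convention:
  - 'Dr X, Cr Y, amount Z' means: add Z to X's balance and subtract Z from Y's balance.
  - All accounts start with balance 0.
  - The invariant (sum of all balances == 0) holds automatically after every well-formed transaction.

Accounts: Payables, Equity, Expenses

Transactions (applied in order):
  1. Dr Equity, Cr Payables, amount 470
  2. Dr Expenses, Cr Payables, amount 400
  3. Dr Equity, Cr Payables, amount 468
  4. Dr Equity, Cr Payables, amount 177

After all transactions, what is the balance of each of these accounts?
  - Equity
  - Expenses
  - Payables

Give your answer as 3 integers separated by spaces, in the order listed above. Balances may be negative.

Answer: 1115 400 -1515

Derivation:
After txn 1 (Dr Equity, Cr Payables, amount 470): Equity=470 Payables=-470
After txn 2 (Dr Expenses, Cr Payables, amount 400): Equity=470 Expenses=400 Payables=-870
After txn 3 (Dr Equity, Cr Payables, amount 468): Equity=938 Expenses=400 Payables=-1338
After txn 4 (Dr Equity, Cr Payables, amount 177): Equity=1115 Expenses=400 Payables=-1515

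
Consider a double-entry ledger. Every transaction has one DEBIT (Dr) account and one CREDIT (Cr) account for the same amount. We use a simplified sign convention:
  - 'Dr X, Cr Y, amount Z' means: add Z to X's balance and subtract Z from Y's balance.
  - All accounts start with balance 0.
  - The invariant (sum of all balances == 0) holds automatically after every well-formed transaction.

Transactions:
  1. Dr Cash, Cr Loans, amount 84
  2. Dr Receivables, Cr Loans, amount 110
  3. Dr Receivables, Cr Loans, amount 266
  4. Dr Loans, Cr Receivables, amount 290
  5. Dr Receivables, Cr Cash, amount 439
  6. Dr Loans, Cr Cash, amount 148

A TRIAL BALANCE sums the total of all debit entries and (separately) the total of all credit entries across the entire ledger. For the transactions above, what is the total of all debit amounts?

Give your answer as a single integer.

Answer: 1337

Derivation:
Txn 1: debit+=84
Txn 2: debit+=110
Txn 3: debit+=266
Txn 4: debit+=290
Txn 5: debit+=439
Txn 6: debit+=148
Total debits = 1337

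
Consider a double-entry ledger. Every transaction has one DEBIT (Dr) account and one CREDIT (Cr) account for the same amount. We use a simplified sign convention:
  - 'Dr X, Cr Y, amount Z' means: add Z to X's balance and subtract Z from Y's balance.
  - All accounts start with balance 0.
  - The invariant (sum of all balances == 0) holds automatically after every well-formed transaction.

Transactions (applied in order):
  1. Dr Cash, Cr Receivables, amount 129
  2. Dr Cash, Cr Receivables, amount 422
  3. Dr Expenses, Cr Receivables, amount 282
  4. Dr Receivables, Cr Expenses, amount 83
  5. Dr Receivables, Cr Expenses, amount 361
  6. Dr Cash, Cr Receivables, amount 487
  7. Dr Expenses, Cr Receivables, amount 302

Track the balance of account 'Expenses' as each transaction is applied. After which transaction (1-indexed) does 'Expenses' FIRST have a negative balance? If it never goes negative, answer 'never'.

Answer: 5

Derivation:
After txn 1: Expenses=0
After txn 2: Expenses=0
After txn 3: Expenses=282
After txn 4: Expenses=199
After txn 5: Expenses=-162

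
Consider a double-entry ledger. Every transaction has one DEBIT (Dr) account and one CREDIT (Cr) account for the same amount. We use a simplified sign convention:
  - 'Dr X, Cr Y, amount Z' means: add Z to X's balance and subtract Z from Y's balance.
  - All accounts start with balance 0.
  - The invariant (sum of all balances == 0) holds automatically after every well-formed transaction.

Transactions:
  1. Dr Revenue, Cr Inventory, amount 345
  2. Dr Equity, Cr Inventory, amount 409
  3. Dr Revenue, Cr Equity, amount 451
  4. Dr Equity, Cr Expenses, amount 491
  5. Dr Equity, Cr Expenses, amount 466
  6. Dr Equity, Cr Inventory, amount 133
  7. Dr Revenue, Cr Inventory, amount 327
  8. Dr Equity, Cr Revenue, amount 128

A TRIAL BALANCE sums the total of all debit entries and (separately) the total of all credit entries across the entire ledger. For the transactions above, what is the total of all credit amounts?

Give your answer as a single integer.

Txn 1: credit+=345
Txn 2: credit+=409
Txn 3: credit+=451
Txn 4: credit+=491
Txn 5: credit+=466
Txn 6: credit+=133
Txn 7: credit+=327
Txn 8: credit+=128
Total credits = 2750

Answer: 2750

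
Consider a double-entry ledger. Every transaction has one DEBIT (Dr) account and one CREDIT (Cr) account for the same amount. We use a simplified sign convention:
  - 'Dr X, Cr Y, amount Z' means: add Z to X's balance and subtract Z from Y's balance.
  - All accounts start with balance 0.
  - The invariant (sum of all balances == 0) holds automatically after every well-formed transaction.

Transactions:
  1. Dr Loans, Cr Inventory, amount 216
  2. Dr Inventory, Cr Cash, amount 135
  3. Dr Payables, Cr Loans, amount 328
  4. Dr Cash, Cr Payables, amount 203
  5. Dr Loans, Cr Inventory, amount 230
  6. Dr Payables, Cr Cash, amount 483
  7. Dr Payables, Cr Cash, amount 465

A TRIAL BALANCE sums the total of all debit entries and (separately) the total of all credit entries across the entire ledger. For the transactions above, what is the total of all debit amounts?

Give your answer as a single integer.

Txn 1: debit+=216
Txn 2: debit+=135
Txn 3: debit+=328
Txn 4: debit+=203
Txn 5: debit+=230
Txn 6: debit+=483
Txn 7: debit+=465
Total debits = 2060

Answer: 2060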